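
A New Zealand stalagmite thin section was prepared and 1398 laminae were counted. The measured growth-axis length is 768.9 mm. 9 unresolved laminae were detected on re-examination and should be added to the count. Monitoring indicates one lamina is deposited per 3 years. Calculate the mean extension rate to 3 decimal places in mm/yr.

Adjusted count: 1398 + 9 = 1407 laminae.
At 3 years per lamina, 1407 × 3 = 4221 years.
Extension rate ≈ 768.9 / 4221 = 0.182 mm/yr.

0.182 mm/yr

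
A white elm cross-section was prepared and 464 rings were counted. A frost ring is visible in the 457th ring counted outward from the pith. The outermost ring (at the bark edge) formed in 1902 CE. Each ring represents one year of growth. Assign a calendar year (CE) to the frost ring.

Between ring 457 and the bark edge there are 464 − 457 = 7 rings.
The ring at the bark edge is 1902 CE, so the frost ring dates to 1902 − 7 = 1895 CE.

1895 CE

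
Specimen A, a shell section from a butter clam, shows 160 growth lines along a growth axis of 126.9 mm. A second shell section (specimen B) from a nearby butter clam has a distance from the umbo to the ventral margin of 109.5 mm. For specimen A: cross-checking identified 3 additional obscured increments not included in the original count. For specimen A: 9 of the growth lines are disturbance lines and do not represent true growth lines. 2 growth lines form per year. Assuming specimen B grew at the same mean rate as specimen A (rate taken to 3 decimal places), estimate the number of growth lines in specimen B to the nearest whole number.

133 growth lines

Specimen A: correcting the raw count gives 160 − 9 + 3 = 154 true growth lines.
Specimen A: 154 growth lines at 2 per year is 154 / 2 = 77 years.
A: Mean rate = 126.9 mm / 77 years ≈ 1.648 mm/year.
B spans 109.5 / 1.648 = 66.44 years; at 2 growth lines per year that is 66.44 × 2 ≈ 133 growth lines.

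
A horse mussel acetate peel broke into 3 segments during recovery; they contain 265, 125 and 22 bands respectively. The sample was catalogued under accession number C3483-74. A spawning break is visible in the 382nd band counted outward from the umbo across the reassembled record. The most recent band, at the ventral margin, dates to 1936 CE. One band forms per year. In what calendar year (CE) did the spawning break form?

Total bands = 265 + 125 + 22 = 412.
The spawning break sits at band 382 from the umbo, so 412 − 382 = 30 bands formed after it.
1936 − 30 = 1906 CE.

1906 CE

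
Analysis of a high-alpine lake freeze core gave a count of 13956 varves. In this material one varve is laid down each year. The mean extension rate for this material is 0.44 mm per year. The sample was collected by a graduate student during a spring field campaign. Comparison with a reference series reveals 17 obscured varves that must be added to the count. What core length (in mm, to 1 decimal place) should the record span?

6148.1 mm

True varve count = 13956 + 17 = 13973.
Predicted length = 0.44 mm/year × 13973 years = 6148.1 mm.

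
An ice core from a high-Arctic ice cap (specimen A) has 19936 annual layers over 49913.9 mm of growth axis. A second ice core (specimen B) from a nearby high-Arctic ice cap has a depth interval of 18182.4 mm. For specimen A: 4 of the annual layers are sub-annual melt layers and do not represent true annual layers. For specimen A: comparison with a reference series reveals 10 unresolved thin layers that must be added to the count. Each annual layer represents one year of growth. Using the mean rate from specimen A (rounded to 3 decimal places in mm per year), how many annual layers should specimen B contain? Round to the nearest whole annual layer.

Specimen A: after corrections the count is 19936 − 4 + 10 = 19942 annual layers.
A: Mean rate = 49913.9 mm / 19942 years ≈ 2.503 mm/yr.
B spans 18182.4 / 2.503 = 7264.24 years ≈ 7264 annual layers.

7264 annual layers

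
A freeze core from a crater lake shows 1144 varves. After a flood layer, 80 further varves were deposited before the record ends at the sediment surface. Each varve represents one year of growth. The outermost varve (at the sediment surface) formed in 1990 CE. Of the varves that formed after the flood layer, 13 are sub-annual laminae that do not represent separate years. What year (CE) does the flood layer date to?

1923 CE

There are 80 varves younger than the flood layer.
Excluding 13 false varves: 80 − 13 = 67.
Counting back 67 years from 1990 CE places the flood layer in 1990 − 67 = 1923 CE.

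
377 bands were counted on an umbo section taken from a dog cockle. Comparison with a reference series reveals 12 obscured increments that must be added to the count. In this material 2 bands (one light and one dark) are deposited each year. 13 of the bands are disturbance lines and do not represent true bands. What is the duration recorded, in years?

188 years

Adjusted count: 377 − 13 + 12 = 376 bands.
With 2 bands per year, 376 / 2 = 188 years.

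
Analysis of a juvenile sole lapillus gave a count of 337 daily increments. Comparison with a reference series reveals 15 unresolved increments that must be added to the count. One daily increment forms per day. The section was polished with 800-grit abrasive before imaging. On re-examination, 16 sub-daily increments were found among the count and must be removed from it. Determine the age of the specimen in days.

Adjusted count: 337 − 16 + 15 = 336 daily increments.
At one daily increment per day, that is 336 days.

336 days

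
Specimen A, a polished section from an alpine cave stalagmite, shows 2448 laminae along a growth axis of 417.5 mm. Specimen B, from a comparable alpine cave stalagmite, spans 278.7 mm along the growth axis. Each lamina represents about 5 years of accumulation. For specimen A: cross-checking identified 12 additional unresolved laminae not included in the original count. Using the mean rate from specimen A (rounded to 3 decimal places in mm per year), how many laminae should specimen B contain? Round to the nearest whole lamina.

Specimen A: true lamina count = 2448 + 12 = 2460.
Specimen A: at 5 years per lamina, 2460 × 5 = 12300 years.
A: Extension rate ≈ 417.5 / 12300 = 0.034 mm/year.
Specimen B: 278.7 mm / 0.034 mm per year = 8197.06 years; at 5 years per lamina that is 8197.06 / 5 ≈ 1639 laminae.

1639 laminae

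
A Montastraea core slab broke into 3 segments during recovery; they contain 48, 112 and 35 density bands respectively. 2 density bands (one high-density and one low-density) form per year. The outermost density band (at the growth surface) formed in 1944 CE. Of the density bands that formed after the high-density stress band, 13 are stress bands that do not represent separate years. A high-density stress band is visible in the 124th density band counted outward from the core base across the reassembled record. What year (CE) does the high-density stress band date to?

1915 CE

Total density bands = 48 + 112 + 35 = 195.
195 − 124 = 71 density bands lie beyond the high-density stress band toward the growth surface.
Removing the 13 false density bands leaves 71 − 13 = 58 true density bands beyond the high-density stress band.
Dividing by 2 density bands per year: 58 / 2 = 29 years.
The density band at the growth surface is 1944 CE, so the high-density stress band dates to 1944 − 29 = 1915 CE.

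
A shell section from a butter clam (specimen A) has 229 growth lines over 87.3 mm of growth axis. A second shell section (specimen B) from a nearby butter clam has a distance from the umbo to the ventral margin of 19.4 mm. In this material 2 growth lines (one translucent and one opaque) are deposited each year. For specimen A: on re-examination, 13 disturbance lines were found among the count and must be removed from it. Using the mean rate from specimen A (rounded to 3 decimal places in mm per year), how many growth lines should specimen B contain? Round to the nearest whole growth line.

48 growth lines

Specimen A: adjusted count: 229 − 13 = 216 growth lines.
Specimen A: with 2 growth lines per year, 216 / 2 = 108 years.
A: 87.3 mm over 108 years gives 87.3 / 108 ≈ 0.808 mm/year.
For B, 19.4 / 0.808 = 24.01 years; at 2 growth lines per year that is 24.01 × 2 ≈ 48 growth lines.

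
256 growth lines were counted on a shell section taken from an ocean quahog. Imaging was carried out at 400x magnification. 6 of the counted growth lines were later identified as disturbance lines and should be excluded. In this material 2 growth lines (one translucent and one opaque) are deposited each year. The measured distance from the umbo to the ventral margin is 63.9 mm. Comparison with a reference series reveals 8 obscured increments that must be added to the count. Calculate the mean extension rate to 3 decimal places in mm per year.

Correcting the raw count gives 256 − 6 + 8 = 258 true growth lines.
258 growth lines at 2 per year is 258 / 2 = 129 years.
Extension rate ≈ 63.9 / 129 = 0.495 mm per year.

0.495 mm per year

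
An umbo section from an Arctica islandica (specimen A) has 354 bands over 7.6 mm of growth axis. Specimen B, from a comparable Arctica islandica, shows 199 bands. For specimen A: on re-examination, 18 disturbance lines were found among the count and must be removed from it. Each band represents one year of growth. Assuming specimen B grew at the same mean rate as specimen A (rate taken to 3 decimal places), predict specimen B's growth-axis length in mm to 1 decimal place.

4.6 mm

Specimen A: true band count = 354 − 18 = 336.
A: Mean rate = 7.6 mm / 336 years ≈ 0.023 mm per year.
Length of B = 0.023 × 199 = 4.6 mm.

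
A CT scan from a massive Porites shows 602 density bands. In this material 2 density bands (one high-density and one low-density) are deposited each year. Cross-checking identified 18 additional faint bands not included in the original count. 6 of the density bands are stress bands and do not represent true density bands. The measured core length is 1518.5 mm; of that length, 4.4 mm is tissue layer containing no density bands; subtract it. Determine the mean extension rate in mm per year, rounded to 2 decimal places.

Adjusted count: 602 − 6 + 18 = 614 density bands.
Dividing by 2 density bands per year: 614 / 2 = 307 years.
Net length = 1518.5 − 4.4 = 1514.1 mm.
1514.1 mm over 307 years gives 1514.1 / 307 ≈ 4.93 mm per year.

4.93 mm per year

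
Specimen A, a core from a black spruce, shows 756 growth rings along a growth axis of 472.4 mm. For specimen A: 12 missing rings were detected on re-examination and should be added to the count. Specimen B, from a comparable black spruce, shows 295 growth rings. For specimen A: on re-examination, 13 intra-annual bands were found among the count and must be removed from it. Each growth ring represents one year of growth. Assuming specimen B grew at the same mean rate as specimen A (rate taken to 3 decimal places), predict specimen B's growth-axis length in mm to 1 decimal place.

Specimen A: after corrections the count is 756 − 13 + 12 = 755 growth rings.
A: Extension rate ≈ 472.4 / 755 = 0.626 mm/year.
B's length ≈ 0.626 × 295 = 184.7 mm.

184.7 mm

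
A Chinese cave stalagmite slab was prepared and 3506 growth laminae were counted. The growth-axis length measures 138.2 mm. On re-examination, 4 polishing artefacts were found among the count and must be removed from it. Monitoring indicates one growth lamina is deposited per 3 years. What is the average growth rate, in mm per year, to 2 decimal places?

0.01 mm per year

True growth lamina count = 3506 − 4 = 3502.
At 3 years per growth lamina, 3502 × 3 = 10506 years.
138.2 mm over 10506 years gives 138.2 / 10506 ≈ 0.01 mm per year.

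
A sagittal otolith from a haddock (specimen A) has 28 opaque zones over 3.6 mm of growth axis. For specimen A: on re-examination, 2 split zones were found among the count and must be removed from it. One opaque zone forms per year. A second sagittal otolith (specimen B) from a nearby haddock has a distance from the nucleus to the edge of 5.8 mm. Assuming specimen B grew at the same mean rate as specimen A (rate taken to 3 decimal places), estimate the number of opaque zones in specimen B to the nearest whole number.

42 opaque zones

Specimen A: true opaque zone count = 28 − 2 = 26.
A: Mean rate = 3.6 mm / 26 years ≈ 0.138 mm/year.
For B, 5.8 / 0.138 = 42.03 years ≈ 42 opaque zones.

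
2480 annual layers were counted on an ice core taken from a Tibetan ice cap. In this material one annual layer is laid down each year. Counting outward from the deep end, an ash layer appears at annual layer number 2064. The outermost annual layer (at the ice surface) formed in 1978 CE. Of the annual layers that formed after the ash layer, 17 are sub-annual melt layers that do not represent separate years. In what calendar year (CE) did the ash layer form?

1579 CE

The ash layer sits at annual layer 2064 from the deep end, so 2480 − 2064 = 416 annual layers formed after it.
Removing the 17 false annual layers leaves 416 − 17 = 399 true annual layers beyond the ash layer.
The annual layer at the ice surface is 1978 CE, so the ash layer dates to 1978 − 399 = 1579 CE.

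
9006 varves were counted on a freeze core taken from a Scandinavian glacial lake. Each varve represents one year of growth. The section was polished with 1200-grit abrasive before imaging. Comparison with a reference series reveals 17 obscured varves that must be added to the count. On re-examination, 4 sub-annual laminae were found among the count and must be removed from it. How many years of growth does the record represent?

9019 years

Correcting the raw count gives 9006 − 4 + 17 = 9019 true varves.
At one varve per year, that is 9019 years.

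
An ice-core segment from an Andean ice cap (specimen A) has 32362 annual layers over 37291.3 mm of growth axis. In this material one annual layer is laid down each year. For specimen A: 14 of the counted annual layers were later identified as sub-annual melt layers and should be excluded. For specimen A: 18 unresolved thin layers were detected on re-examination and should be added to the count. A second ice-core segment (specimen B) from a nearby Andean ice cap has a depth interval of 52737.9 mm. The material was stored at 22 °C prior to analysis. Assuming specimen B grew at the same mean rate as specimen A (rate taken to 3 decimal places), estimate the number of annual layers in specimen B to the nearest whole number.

45779 annual layers

Specimen A: correcting the raw count gives 32362 − 14 + 18 = 32366 true annual layers.
A: Extension rate ≈ 37291.3 / 32366 = 1.152 mm/year.
B spans 52737.9 / 1.152 = 45779.43 years ≈ 45779 annual layers.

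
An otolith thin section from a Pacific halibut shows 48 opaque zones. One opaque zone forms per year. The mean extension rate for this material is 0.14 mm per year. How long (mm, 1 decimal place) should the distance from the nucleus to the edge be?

The record spans 48 years at 0.14 mm per year.
Predicted length = 0.14 mm/year × 48 years = 6.7 mm.

6.7 mm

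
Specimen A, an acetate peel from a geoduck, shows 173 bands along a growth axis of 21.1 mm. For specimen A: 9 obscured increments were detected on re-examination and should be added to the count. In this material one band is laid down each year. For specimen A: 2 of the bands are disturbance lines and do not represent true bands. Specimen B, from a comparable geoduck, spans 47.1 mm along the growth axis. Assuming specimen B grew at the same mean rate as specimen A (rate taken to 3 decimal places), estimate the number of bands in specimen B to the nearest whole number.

403 bands

Specimen A: true band count = 173 − 2 + 9 = 180.
A: Extension rate ≈ 21.1 / 180 = 0.117 mm per year.
Specimen B: 47.1 mm / 0.117 mm per year = 402.56 years ≈ 403 bands.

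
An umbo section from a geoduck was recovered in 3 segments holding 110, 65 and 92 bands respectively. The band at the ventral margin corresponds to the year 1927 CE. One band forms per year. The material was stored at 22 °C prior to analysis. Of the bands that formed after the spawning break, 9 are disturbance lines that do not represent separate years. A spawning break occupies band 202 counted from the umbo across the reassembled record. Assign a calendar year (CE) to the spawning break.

Total bands = 110 + 65 + 92 = 267.
Between band 202 and the ventral margin there are 267 − 202 = 65 bands.
Excluding 9 false bands: 65 − 9 = 56.
1927 − 56 = 1871 CE.

1871 CE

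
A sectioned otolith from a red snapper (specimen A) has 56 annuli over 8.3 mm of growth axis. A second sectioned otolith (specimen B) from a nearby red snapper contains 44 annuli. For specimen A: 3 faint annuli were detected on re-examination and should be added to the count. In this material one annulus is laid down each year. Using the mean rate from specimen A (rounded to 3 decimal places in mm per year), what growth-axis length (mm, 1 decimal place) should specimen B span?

6.2 mm

Specimen A: after corrections the count is 56 + 3 = 59 annuli.
A: 8.3 mm over 59 years gives 8.3 / 59 ≈ 0.141 mm/year.
For B, 0.141 mm/year × 44 years = 6.2 mm.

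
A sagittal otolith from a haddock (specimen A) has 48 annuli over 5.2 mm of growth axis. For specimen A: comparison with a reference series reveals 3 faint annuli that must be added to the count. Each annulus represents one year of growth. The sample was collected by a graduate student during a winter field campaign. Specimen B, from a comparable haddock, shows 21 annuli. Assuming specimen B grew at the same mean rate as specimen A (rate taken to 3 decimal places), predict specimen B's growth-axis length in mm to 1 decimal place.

2.1 mm

Specimen A: adjusted count: 48 + 3 = 51 annuli.
A: Mean rate = 5.2 mm / 51 years ≈ 0.102 mm per year.
For B, 0.102 mm/year × 21 years = 2.1 mm.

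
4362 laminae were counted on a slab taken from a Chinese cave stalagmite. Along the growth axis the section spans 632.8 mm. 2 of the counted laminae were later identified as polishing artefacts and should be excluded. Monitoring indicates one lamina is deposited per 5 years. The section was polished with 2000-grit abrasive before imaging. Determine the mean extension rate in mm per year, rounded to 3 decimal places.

0.029 mm per year

Correcting the raw count gives 4362 − 2 = 4360 true laminae.
Multiplying by 5 years per lamina: 4360 × 5 = 21800 years.
Mean rate = 632.8 mm / 21800 years ≈ 0.029 mm per year.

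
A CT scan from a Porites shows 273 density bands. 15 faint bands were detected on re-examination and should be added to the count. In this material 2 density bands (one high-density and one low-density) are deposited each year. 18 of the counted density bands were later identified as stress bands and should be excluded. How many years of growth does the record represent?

135 years

True density band count = 273 − 18 + 15 = 270.
With 2 density bands per year, 270 / 2 = 135 years.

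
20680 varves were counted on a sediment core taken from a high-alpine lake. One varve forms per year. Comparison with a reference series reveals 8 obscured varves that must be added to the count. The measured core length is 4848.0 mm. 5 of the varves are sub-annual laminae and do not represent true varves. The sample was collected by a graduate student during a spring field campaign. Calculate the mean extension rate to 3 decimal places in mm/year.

Correcting the raw count gives 20680 − 5 + 8 = 20683 true varves.
4848.0 mm over 20683 years gives 4848.0 / 20683 ≈ 0.234 mm/year.

0.234 mm/year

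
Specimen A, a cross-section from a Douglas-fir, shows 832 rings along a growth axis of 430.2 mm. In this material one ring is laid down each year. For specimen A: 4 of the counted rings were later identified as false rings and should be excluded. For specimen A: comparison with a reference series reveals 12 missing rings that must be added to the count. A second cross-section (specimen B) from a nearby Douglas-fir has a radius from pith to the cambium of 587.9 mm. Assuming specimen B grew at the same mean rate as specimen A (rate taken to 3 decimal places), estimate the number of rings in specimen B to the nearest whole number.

Specimen A: adjusted count: 832 − 4 + 12 = 840 rings.
A: Extension rate ≈ 430.2 / 840 = 0.512 mm per year.
B spans 587.9 / 0.512 = 1148.24 years ≈ 1148 rings.

1148 rings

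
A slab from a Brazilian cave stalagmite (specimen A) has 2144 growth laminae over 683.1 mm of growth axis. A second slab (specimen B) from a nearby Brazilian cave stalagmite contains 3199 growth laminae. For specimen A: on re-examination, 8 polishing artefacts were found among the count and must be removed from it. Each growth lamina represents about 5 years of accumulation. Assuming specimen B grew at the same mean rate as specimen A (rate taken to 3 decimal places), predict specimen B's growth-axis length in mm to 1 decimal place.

1023.7 mm

Specimen A: after corrections the count is 2144 − 8 = 2136 growth laminae.
Specimen A: 2136 growth laminae at 5 years each span 2136 × 5 = 10680 years.
A: 683.1 mm over 10680 years gives 683.1 / 10680 ≈ 0.064 mm/yr.
Specimen B: multiplying by 5 years per growth lamina: 3199 × 5 = 15995 years. Length of B = 0.064 × 15995 = 1023.7 mm.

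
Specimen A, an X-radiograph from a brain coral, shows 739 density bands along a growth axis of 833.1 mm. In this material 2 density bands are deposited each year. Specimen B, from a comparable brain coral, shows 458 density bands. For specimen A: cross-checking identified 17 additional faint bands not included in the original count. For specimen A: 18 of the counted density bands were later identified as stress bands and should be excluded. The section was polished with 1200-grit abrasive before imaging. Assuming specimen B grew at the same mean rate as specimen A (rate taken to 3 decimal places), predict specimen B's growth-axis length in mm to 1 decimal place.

Specimen A: adjusted count: 739 − 18 + 17 = 738 density bands.
Specimen A: 738 density bands at 2 per year is 738 / 2 = 369 years.
A: Mean rate = 833.1 mm / 369 years ≈ 2.258 mm/year.
Specimen B: dividing by 2 density bands per year: 458 / 2 = 229 years. B's length ≈ 2.258 × 229 = 517.1 mm.

517.1 mm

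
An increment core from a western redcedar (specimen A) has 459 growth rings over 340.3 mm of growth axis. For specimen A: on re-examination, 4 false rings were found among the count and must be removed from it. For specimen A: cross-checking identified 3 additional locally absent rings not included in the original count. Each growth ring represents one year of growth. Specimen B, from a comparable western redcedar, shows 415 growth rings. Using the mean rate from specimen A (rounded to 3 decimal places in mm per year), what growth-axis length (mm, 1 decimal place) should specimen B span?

Specimen A: true growth ring count = 459 − 4 + 3 = 458.
A: Extension rate ≈ 340.3 / 458 = 0.743 mm/year.
For B, 0.743 mm/year × 415 years = 308.3 mm.

308.3 mm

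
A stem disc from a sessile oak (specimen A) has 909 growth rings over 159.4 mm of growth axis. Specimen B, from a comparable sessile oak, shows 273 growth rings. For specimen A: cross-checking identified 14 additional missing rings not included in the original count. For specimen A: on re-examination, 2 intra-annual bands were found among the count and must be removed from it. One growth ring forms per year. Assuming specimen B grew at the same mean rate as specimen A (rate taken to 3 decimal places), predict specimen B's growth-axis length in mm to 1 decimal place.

Specimen A: correcting the raw count gives 909 − 2 + 14 = 921 true growth rings.
A: Extension rate ≈ 159.4 / 921 = 0.173 mm/yr.
B's length ≈ 0.173 × 273 = 47.2 mm.

47.2 mm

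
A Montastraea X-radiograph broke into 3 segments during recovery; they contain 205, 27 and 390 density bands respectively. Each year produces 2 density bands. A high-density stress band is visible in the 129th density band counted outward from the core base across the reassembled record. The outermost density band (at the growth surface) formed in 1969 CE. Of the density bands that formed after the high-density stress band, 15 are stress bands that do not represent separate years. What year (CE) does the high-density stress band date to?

Total density bands = 205 + 27 + 390 = 622.
The high-density stress band sits at density band 129 from the core base, so 622 − 129 = 493 density bands formed after it.
Removing the 15 false density bands leaves 493 − 15 = 478 true density bands beyond the high-density stress band.
Dividing by 2 density bands per year: 478 / 2 = 239 years.
1969 − 239 = 1730 CE.

1730 CE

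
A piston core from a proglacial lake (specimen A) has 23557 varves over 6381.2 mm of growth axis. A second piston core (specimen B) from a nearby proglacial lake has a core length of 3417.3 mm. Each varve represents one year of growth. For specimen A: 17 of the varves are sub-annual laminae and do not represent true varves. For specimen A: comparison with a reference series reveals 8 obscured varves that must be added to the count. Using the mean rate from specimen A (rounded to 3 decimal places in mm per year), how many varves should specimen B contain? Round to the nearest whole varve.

12610 varves

Specimen A: after corrections the count is 23557 − 17 + 8 = 23548 varves.
A: Extension rate ≈ 6381.2 / 23548 = 0.271 mm per year.
For B, 3417.3 / 0.271 = 12609.96 years ≈ 12610 varves.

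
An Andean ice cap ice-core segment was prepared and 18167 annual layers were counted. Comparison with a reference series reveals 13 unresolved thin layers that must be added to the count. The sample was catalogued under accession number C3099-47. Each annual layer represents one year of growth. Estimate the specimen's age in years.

After corrections the count is 18167 + 13 = 18180 annual layers.
At one annual layer per year, that is 18180 years.

18180 years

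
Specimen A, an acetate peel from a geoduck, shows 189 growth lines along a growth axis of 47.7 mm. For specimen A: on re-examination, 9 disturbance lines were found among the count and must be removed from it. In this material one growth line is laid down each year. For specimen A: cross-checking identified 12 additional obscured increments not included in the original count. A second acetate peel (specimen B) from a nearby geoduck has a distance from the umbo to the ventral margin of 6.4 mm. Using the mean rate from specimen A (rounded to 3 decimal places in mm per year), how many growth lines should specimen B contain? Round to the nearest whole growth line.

26 growth lines

Specimen A: adjusted count: 189 − 9 + 12 = 192 growth lines.
A: Mean rate = 47.7 mm / 192 years ≈ 0.248 mm per year.
B spans 6.4 / 0.248 = 25.81 years ≈ 26 growth lines.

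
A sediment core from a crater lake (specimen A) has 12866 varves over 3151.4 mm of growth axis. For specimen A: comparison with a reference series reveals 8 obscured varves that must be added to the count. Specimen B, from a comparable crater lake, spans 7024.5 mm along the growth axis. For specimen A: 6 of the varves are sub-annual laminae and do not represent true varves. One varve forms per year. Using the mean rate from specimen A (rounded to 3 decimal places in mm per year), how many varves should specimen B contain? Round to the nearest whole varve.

28671 varves

Specimen A: true varve count = 12866 − 6 + 8 = 12868.
A: Mean rate = 3151.4 mm / 12868 years ≈ 0.245 mm/yr.
B spans 7024.5 / 0.245 = 28671.43 years ≈ 28671 varves.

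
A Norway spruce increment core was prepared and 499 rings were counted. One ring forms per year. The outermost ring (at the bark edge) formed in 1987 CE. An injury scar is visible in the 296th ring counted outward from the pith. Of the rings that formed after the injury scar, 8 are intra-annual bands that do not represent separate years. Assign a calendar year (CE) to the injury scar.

1792 CE

Between ring 296 and the bark edge there are 499 − 296 = 203 rings.
203 − 8 false = 195 true rings after the injury scar.
Counting back 195 years from 1987 CE places the injury scar in 1987 − 195 = 1792 CE.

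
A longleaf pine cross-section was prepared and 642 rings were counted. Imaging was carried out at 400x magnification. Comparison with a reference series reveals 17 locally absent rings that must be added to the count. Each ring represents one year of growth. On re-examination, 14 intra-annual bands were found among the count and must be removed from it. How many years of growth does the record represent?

645 yr

After corrections the count is 642 − 14 + 17 = 645 rings.
At one ring per year, that is 645 years.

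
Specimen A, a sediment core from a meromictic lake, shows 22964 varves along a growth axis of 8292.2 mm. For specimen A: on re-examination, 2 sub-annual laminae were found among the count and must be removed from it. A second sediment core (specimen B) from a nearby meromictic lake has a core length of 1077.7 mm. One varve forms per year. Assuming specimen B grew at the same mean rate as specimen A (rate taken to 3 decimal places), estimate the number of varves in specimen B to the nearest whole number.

Specimen A: true varve count = 22964 − 2 = 22962.
A: 8292.2 mm over 22962 years gives 8292.2 / 22962 ≈ 0.361 mm/yr.
For B, 1077.7 / 0.361 = 2985.32 years ≈ 2985 varves.

2985 varves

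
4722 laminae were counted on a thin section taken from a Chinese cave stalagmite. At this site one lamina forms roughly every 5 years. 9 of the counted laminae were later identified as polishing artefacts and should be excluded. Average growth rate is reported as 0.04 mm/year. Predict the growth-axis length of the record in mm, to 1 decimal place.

True lamina count = 4722 − 9 = 4713.
At 5 years per lamina, 4713 × 5 = 23565 years.
23565 years at 0.04 mm/year gives 0.04 × 23565 = 942.6 mm.

942.6 mm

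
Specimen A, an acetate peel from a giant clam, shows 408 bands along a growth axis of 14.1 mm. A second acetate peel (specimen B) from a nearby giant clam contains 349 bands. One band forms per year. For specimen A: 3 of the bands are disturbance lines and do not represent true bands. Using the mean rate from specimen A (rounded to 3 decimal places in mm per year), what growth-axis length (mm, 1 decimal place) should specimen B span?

12.2 mm

Specimen A: correcting the raw count gives 408 − 3 = 405 true bands.
A: 14.1 mm over 405 years gives 14.1 / 405 ≈ 0.035 mm/yr.
For B, 0.035 mm/year × 349 years = 12.2 mm.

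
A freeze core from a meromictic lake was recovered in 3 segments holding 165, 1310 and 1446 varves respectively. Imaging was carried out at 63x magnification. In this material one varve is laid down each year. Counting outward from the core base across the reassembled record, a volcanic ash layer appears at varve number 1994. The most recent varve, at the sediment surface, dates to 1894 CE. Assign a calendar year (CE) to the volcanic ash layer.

Total varves = 165 + 1310 + 1446 = 2921.
2921 − 1994 = 927 varves lie beyond the volcanic ash layer toward the sediment surface.
Counting back 927 years from 1894 CE places the volcanic ash layer in 1894 − 927 = 967 CE.

967 CE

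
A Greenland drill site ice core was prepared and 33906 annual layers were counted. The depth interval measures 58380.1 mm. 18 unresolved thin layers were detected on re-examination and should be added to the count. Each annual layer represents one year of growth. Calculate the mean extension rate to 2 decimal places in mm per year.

Adjusted count: 33906 + 18 = 33924 annual layers.
58380.1 mm over 33924 years gives 58380.1 / 33924 ≈ 1.72 mm per year.

1.72 mm per year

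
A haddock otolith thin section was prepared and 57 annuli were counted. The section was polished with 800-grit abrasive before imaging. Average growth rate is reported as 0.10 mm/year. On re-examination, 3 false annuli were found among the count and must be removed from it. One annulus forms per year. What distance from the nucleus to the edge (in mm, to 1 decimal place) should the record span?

After corrections the count is 57 − 3 = 54 annuli.
Predicted length = 0.10 mm/year × 54 years = 5.4 mm.

5.4 mm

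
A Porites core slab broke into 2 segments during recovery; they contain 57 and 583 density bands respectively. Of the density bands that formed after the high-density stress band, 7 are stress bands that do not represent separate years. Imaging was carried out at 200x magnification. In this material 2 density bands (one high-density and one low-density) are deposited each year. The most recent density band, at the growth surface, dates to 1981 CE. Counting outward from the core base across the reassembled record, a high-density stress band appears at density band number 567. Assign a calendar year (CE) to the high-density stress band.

1948 CE

Total density bands = 57 + 583 = 640.
640 − 567 = 73 density bands lie beyond the high-density stress band toward the growth surface.
73 − 7 false = 66 true density bands after the high-density stress band.
Dividing by 2 density bands per year: 66 / 2 = 33 years.
Counting back 33 years from 1981 CE places the high-density stress band in 1981 − 33 = 1948 CE.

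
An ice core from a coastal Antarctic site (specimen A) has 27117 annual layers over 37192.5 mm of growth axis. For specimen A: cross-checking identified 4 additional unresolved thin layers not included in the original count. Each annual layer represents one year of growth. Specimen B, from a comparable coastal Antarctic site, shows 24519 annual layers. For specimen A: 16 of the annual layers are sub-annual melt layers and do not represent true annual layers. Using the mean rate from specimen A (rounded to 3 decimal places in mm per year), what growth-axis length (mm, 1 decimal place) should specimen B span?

Specimen A: true annual layer count = 27117 − 16 + 4 = 27105.
A: 37192.5 mm over 27105 years gives 37192.5 / 27105 ≈ 1.372 mm/yr.
Length of B = 1.372 × 24519 = 33640.1 mm.

33640.1 mm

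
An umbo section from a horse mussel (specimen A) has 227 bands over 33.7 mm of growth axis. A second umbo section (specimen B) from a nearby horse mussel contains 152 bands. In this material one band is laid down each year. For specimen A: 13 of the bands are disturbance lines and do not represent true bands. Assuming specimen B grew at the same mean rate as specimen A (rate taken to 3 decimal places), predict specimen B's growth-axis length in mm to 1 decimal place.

Specimen A: adjusted count: 227 − 13 = 214 bands.
A: Mean rate = 33.7 mm / 214 years ≈ 0.157 mm/yr.
Length of B = 0.157 × 152 = 23.9 mm.

23.9 mm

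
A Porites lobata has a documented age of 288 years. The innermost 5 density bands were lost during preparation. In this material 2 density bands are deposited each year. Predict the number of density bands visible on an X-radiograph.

571 density bands

Expected density bands: 288 × 2 = 576.
Subtracting the 5 density bands not captured gives 576 − 5 = 571 density bands in the record.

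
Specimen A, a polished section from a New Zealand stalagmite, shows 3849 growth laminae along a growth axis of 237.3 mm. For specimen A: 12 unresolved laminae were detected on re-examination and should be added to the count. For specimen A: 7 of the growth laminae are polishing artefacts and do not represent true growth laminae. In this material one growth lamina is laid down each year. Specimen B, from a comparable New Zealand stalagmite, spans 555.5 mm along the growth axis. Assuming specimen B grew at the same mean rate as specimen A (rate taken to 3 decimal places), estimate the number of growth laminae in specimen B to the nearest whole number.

Specimen A: correcting the raw count gives 3849 − 7 + 12 = 3854 true growth laminae.
A: Mean rate = 237.3 mm / 3854 years ≈ 0.062 mm/year.
Specimen B: 555.5 mm / 0.062 mm per year = 8959.68 years ≈ 8960 growth laminae.

8960 growth laminae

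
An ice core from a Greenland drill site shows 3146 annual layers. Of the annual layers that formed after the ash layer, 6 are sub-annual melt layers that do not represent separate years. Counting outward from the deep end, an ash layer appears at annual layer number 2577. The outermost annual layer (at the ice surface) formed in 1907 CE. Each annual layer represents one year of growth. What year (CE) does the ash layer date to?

The ash layer sits at annual layer 2577 from the deep end, so 3146 − 2577 = 569 annual layers formed after it.
Excluding 6 false annual layers: 569 − 6 = 563.
Counting back 563 years from 1907 CE places the ash layer in 1907 − 563 = 1344 CE.

1344 CE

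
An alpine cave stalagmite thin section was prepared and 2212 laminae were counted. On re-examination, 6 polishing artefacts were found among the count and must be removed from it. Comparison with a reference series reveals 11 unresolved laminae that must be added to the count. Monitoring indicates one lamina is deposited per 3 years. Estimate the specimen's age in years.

Correcting the raw count gives 2212 − 6 + 11 = 2217 true laminae.
At 3 years per lamina, 2217 × 3 = 6651 years.

6651 years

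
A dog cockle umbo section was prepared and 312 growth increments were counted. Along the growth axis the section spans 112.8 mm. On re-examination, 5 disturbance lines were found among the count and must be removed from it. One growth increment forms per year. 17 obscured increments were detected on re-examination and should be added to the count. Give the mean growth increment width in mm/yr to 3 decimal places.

0.348 mm/yr

Correcting the raw count gives 312 − 5 + 17 = 324 true growth increments.
Mean rate = 112.8 mm / 324 years ≈ 0.348 mm/yr.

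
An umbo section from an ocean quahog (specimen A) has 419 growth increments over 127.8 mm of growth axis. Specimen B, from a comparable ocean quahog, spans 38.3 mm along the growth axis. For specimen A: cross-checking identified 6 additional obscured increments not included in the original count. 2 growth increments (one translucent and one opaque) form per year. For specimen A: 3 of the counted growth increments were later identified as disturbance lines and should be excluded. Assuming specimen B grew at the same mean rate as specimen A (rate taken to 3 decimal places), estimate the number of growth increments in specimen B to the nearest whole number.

Specimen A: adjusted count: 419 − 3 + 6 = 422 growth increments.
Specimen A: dividing by 2 growth increments per year: 422 / 2 = 211 years.
A: 127.8 mm over 211 years gives 127.8 / 211 ≈ 0.606 mm per year.
B spans 38.3 / 0.606 = 63.20 years; at 2 growth increments per year that is 63.20 × 2 ≈ 126 growth increments.

126 growth increments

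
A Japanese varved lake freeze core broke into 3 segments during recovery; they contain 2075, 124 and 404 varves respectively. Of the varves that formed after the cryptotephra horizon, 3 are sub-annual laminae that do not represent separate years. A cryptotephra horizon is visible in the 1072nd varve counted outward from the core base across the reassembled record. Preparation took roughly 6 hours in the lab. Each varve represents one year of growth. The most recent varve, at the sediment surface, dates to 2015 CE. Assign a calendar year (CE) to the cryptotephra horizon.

Total varves = 2075 + 124 + 404 = 2603.
Between varve 1072 and the sediment surface there are 2603 − 1072 = 1531 varves.
Removing the 3 false varves leaves 1531 − 3 = 1528 true varves beyond the cryptotephra horizon.
2015 − 1528 = 487 CE.

487 CE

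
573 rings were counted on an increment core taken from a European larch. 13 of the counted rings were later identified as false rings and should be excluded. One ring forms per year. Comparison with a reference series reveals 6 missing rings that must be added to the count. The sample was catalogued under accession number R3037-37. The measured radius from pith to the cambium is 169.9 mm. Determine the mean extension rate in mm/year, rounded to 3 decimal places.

0.300 mm/year

After corrections the count is 573 − 13 + 6 = 566 rings.
Mean rate = 169.9 mm / 566 years ≈ 0.300 mm/year.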